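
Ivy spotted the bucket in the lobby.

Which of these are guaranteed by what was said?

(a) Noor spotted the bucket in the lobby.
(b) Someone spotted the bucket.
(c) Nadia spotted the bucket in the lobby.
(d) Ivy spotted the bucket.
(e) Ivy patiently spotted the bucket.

(a) Not entailed — the passage has Ivy spotting the bucket, not Noor.
(b) Entailed — this follows by dropping conjuncts from the spotting event's description.
(c) Not entailed — the passage has Ivy spotting the bucket, not Nadia.
(d) Entailed — the original entails any weakening of itself; this just drops 'in the lobby'.
(e) Not entailed — 'patiently' adds information not in the original event.

(b), (d)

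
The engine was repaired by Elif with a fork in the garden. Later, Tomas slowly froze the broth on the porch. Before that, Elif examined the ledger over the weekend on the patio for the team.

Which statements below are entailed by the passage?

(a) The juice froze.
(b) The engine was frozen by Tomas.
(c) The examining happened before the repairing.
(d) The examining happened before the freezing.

(a) Not entailed — the broth is what froze, not the juice.
(b) Not entailed — Tomas froze the broth, not the engine; the engine belongs to the repairing event.
(c) Not entailed — the narrative doesn't order the examining relative to the repairing.
(d) Entailed — the narrative places the examining before the freezing.

(d)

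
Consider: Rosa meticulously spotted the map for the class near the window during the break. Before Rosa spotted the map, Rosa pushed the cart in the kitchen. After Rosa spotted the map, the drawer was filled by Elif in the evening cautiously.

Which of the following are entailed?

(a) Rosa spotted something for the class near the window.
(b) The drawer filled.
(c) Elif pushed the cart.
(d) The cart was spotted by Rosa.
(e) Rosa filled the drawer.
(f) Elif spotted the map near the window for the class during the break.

(a), (b)

(a) Entailed — the original entails any weakening of itself; this just drops 'during the break', 'meticulously' and generalizes the patient.
(b) Entailed — 'Elif filled the drawer' is causative; it entails the inchoative 'the drawer filled'.
(c) Not entailed — the passage has Rosa pushing the cart, not Elif.
(d) Not entailed — Rosa spotted the map, not the cart; the cart belongs to the pushing event.
(e) Not entailed — the passage has Elif filling the drawer, not Rosa.
(f) Not entailed — the passage has Rosa spotting the map, not Elif.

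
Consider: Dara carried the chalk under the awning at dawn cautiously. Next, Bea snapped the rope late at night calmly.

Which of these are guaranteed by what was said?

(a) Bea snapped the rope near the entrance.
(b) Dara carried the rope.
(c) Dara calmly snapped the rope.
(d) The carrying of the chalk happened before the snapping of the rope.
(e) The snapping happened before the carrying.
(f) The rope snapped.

(d), (f)

(a) Not entailed — 'near the entrance' adds information not in the original event.
(b) Not entailed — Dara carried the chalk, not the rope; the rope belongs to the snapping event.
(c) Not entailed — the passage has Bea snapping the rope, not Dara.
(d) Entailed — the narrative places the carrying before the snapping.
(e) Not entailed — the narrative places the carrying before the snapping, not after.
(f) Entailed — 'Bea snapped the rope' is causative; it entails the inchoative 'the rope snapped'.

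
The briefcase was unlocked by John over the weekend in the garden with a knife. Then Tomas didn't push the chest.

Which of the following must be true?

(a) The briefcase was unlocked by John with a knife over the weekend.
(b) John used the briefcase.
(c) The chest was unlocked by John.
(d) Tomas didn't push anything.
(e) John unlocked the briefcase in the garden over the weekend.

(a), (e)

(a) Entailed — the original entails any weakening of itself; this just drops 'in the garden'.
(b) Not entailed — the briefcase is the patient, not an instrument — John used a knife.
(c) Not entailed — John unlocked the briefcase, not the chest; the chest belongs to the pushing event.
(d) Not entailed — the original only denies this specific event; Tomas may have pushed something else.
(e) Entailed — dropping 'with a knife' leaves a sub-description the original still satisfies.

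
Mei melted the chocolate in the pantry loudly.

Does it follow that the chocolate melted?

yes

'Mei melted the chocolate' is the causative; it entails the inchoative 'the chocolate melted'.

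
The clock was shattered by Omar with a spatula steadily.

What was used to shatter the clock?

'with a spatula' marks the instrument of the shattering event.

a spatula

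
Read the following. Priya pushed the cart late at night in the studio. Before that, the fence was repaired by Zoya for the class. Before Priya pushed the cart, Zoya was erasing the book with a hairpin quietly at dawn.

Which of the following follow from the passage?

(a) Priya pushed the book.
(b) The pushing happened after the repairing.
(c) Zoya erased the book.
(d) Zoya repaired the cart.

(a) Not entailed — Priya pushed the cart, not the book; the book belongs to the erasing event.
(b) Entailed — the narrative places the repairing before the pushing.
(c) Not entailed — 'was erasing' is progressive on an accomplishment; it does not entail the completed 'erased'.
(d) Not entailed — Zoya repaired the fence, not the cart; the cart belongs to the pushing event.

(b)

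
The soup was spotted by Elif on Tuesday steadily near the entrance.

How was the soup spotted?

steadily

'steadily' marks the manner of the spotting event.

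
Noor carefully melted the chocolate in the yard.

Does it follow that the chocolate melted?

yes

'Noor melted the chocolate' is the causative; it entails the inchoative 'the chocolate melted'.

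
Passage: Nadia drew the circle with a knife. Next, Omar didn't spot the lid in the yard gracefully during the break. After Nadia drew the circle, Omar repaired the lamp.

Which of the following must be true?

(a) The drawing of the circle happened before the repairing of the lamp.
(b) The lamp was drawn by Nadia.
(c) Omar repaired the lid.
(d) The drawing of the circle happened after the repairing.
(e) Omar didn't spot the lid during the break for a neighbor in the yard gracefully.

(a), (e)

(a) Entailed — the narrative places the drawing before the repairing.
(b) Not entailed — Nadia drew the circle, not the lamp; the lamp belongs to the repairing event.
(c) Not entailed — Omar repaired the lamp, not the lid; the lid belongs to the spotting event.
(d) Not entailed — the narrative places the drawing before the repairing, not after.
(e) Entailed — under negation, adding a further restriction is entailed: if no such spotting event occurred, none occurred for a neighbor either.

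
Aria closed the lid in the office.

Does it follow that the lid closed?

'Aria closed the lid' is the causative; it entails the inchoative 'the lid closed'.

yes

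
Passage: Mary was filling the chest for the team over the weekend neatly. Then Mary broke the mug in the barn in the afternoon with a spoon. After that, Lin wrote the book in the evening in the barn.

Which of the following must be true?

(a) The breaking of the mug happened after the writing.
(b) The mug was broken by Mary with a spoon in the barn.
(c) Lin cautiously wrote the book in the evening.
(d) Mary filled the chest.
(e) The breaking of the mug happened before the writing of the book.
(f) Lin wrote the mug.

(b), (e)

(a) Not entailed — the narrative places the breaking before the writing, not after.
(b) Entailed — this follows by dropping conjuncts from the breaking event's description.
(c) Not entailed — 'cautiously' adds information not in the original event.
(d) Not entailed — 'was filling' is progressive on an accomplishment; it does not entail the completed 'filled'.
(e) Entailed — the narrative places the breaking before the writing.
(f) Not entailed — Lin wrote the book, not the mug; the mug belongs to the breaking event.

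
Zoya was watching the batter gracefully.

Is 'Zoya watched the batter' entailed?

'watch' is atelic; if Zoya was watching the batter, then Zoya watched the batter (for some time).

yes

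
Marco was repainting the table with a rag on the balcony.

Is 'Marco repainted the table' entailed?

no

'was repainting' is progressive; for an accomplishment like 'repaint the table', it doesn't entail completion.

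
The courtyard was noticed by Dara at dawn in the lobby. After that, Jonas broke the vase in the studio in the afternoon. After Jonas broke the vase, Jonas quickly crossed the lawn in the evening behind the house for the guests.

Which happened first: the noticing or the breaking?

the noticing

The connectives place the noticing before the breaking.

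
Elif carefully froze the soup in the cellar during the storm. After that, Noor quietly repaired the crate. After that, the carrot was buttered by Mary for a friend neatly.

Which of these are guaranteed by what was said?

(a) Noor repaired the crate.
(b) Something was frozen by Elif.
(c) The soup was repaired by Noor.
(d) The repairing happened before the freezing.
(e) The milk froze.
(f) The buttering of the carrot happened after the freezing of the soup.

(a) Entailed — the original entails any weakening of itself; this just drops 'quietly'.
(b) Entailed — this follows by dropping conjuncts from the freezing event's description.
(c) Not entailed — Noor repaired the crate, not the soup; the soup belongs to the freezing event.
(d) Not entailed — the narrative places the freezing before the repairing, not after.
(e) Not entailed — the soup is what froze, not the milk.
(f) Entailed — the narrative places the freezing before the buttering.

(a), (b), (f)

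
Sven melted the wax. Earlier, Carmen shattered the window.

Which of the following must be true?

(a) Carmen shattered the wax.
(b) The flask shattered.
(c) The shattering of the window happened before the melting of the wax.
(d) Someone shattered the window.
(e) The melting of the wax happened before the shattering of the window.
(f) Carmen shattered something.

(a) Not entailed — Carmen shattered the window, not the wax; the wax belongs to the melting event.
(b) Not entailed — the window is what shattered, not the flask.
(c) Entailed — the narrative places the shattering before the melting.
(d) Entailed — generalizing the agent leaves a sub-description the original still satisfies.
(e) Not entailed — the narrative places the shattering before the melting, not after.
(f) Entailed — the original entails any weakening of itself; this just generalizes the patient.

(c), (d), (f)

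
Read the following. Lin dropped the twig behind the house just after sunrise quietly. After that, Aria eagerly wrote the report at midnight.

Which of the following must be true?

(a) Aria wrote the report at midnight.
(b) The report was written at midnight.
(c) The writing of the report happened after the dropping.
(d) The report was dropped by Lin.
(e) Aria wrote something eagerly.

(a) Entailed — this follows by dropping conjuncts from the writing event's description.
(b) Entailed — this follows by dropping conjuncts from the writing event's description.
(c) Entailed — the narrative places the dropping before the writing.
(d) Not entailed — Lin dropped the twig, not the report; the report belongs to the writing event.
(e) Entailed — the original entails any weakening of itself; this just drops 'at midnight' and generalizes the patient.

(a), (b), (c), (e)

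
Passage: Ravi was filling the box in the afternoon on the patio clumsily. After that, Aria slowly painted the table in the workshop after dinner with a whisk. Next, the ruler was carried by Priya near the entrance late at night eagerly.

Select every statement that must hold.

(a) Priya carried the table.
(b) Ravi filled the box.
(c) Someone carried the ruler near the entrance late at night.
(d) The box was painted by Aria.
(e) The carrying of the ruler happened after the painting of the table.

(c), (e)

(a) Not entailed — Priya carried the ruler, not the table; the table belongs to the painting event.
(b) Not entailed — 'was filling' is progressive on an accomplishment; it does not entail the completed 'filled'.
(c) Entailed — dropping 'eagerly' and generalizing the agent leaves a sub-description the original still satisfies.
(d) Not entailed — Aria painted the table, not the box; the box belongs to the filling event.
(e) Entailed — the narrative places the painting before the carrying.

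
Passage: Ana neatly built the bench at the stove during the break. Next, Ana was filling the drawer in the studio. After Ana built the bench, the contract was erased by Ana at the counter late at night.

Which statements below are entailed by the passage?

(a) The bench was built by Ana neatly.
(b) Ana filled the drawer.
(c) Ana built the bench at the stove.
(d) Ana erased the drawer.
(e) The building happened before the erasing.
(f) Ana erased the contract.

(a), (c), (e), (f)

(a) Entailed — every conjunct here is already in the original building event.
(b) Not entailed — 'was filling' is progressive on an accomplishment; it does not entail the completed 'filled'.
(c) Entailed — every conjunct here is already in the original building event.
(d) Not entailed — Ana erased the contract, not the drawer; the drawer belongs to the filling event.
(e) Entailed — the narrative places the building before the erasing.
(f) Entailed — every conjunct here is already in the original erasing event.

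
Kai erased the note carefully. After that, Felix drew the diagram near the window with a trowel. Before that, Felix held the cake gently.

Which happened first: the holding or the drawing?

the holding

The connectives place the holding before the drawing.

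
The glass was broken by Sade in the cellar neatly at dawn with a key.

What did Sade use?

a key

'with a key' marks the instrument of the breaking event.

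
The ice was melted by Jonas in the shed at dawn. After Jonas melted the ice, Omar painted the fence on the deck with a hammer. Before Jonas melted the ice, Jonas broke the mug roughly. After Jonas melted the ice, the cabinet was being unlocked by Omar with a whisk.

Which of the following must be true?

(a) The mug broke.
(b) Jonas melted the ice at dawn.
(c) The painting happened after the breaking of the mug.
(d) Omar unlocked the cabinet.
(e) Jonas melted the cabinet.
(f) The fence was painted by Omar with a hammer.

(a) Entailed — 'Jonas broke the mug' is causative; it entails the inchoative 'the mug broke'.
(b) Entailed — dropping 'in the shed' leaves a sub-description the original still satisfies.
(c) Entailed — the narrative places the breaking before the painting.
(d) Not entailed — 'was unlocking' is progressive on an accomplishment; it does not entail the completed 'unlocked'.
(e) Not entailed — Jonas melted the ice, not the cabinet; the cabinet belongs to the unlocking event.
(f) Entailed — every conjunct here is already in the original painting event.

(a), (b), (c), (f)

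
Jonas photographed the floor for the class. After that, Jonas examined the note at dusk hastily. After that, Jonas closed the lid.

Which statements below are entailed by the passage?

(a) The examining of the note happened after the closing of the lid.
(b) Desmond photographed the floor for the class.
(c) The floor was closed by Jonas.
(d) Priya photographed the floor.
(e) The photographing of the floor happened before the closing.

(e)

(a) Not entailed — the narrative places the examining before the closing, not after.
(b) Not entailed — the passage has Jonas photographing the floor, not Desmond.
(c) Not entailed — Jonas closed the lid, not the floor; the floor belongs to the photographing event.
(d) Not entailed — the passage has Jonas photographing the floor, not Priya.
(e) Entailed — the narrative places the photographing before the closing.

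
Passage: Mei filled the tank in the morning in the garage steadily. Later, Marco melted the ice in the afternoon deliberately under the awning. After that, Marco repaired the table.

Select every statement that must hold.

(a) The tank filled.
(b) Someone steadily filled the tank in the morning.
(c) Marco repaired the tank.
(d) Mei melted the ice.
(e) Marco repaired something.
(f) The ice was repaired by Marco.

(a), (b), (e)

(a) Entailed — 'Mei filled the tank' is causative; it entails the inchoative 'the tank filled'.
(b) Entailed — dropping 'in the garage' and generalizing the agent leaves a sub-description the original still satisfies.
(c) Not entailed — Marco repaired the table, not the tank; the tank belongs to the filling event.
(d) Not entailed — the passage has Marco melting the ice, not Mei.
(e) Entailed — this follows by dropping conjuncts from the repairing event's description.
(f) Not entailed — Marco repaired the table, not the ice; the ice belongs to the melting event.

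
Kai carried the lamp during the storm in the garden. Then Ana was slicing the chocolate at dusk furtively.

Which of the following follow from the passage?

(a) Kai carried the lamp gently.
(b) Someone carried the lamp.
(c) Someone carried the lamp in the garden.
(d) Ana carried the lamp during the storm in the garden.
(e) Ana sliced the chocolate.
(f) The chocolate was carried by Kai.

(b), (c)

(a) Not entailed — 'gently' adds information not in the original event.
(b) Entailed — this follows by dropping conjuncts from the carrying event's description.
(c) Entailed — this follows by dropping conjuncts from the carrying event's description.
(d) Not entailed — the passage has Kai carrying the lamp, not Ana.
(e) Not entailed — 'was slicing' is progressive on an accomplishment; it does not entail the completed 'sliced'.
(f) Not entailed — Kai carried the lamp, not the chocolate; the chocolate belongs to the slicing event.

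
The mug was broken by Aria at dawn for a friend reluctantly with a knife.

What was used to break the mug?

'with a knife' marks the instrument of the breaking event.

a knife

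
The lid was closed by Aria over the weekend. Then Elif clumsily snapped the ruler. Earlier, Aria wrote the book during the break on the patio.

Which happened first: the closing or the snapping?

the closing

The connectives place the closing before the snapping.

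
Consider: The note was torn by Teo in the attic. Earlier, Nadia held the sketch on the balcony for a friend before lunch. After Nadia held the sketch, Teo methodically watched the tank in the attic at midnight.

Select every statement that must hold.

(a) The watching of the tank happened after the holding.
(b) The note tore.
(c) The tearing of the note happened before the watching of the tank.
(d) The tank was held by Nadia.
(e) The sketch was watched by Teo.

(a), (b)

(a) Entailed — the narrative places the holding before the watching.
(b) Entailed — 'Teo tore the note' is causative; it entails the inchoative 'the note tore'.
(c) Not entailed — the narrative doesn't order the tearing relative to the watching.
(d) Not entailed — Nadia held the sketch, not the tank; the tank belongs to the watching event.
(e) Not entailed — Teo watched the tank, not the sketch; the sketch belongs to the holding event.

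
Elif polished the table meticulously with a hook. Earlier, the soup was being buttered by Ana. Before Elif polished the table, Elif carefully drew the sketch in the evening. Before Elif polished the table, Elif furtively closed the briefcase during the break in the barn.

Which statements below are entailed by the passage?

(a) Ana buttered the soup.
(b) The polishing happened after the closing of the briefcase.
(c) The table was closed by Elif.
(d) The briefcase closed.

(b), (d)

(a) Not entailed — 'was buttering' is progressive on an accomplishment; it does not entail the completed 'buttered'.
(b) Entailed — the narrative places the closing before the polishing.
(c) Not entailed — Elif closed the briefcase, not the table; the table belongs to the polishing event.
(d) Entailed — 'Elif closed the briefcase' is causative; it entails the inchoative 'the briefcase closed'.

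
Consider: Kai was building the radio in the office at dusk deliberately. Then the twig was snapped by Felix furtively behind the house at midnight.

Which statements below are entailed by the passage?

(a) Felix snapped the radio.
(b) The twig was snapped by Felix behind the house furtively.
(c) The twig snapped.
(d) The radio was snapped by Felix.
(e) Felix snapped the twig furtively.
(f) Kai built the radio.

(a) Not entailed — Felix snapped the twig, not the radio; the radio belongs to the building event.
(b) Entailed — every conjunct here is already in the original snapping event.
(c) Entailed — 'Felix snapped the twig' is causative; it entails the inchoative 'the twig snapped'.
(d) Not entailed — Felix snapped the twig, not the radio; the radio belongs to the building event.
(e) Entailed — this follows by dropping conjuncts from the snapping event's description.
(f) Not entailed — 'was building' is progressive on an accomplishment; it does not entail the completed 'built'.

(b), (c), (e)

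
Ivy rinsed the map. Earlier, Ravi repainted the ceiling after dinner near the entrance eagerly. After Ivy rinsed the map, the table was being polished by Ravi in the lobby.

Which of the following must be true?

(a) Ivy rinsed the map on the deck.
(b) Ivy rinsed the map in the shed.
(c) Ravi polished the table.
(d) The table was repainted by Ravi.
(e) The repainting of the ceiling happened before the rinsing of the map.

(a) Not entailed — 'on the deck' adds information not in the original event.
(b) Not entailed — 'in the shed' adds information not in the original event.
(c) Entailed — 'polish' is an activity; 'was polishing' entails that some polishing happened, so 'polished' holds.
(d) Not entailed — Ravi repainted the ceiling, not the table; the table belongs to the polishing event.
(e) Entailed — the narrative places the repainting before the rinsing.

(c), (e)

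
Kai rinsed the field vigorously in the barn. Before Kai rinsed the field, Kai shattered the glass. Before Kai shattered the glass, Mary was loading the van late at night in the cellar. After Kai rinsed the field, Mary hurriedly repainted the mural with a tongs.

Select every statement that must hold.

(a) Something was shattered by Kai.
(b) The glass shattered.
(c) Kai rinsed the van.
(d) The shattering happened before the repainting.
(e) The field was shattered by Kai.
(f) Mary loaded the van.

(a) Entailed — this follows by dropping conjuncts from the shattering event's description.
(b) Entailed — 'Kai shattered the glass' is causative; it entails the inchoative 'the glass shattered'.
(c) Not entailed — Kai rinsed the field, not the van; the van belongs to the loading event.
(d) Entailed — the narrative places the shattering before the repainting.
(e) Not entailed — Kai shattered the glass, not the field; the field belongs to the rinsing event.
(f) Not entailed — 'was loading' is progressive on an accomplishment; it does not entail the completed 'loaded'.

(a), (b), (d)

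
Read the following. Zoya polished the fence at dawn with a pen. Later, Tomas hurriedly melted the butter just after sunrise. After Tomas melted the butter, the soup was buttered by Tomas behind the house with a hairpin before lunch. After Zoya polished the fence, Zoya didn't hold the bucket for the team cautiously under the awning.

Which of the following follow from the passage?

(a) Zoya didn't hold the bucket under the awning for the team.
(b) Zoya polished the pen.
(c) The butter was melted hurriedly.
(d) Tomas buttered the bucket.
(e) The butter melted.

(c), (e)

(a) Not entailed — dropping 'cautiously' under negation is not valid — the original leaves open that Zoya held the bucket some other way.
(b) Not entailed — the pen is the instrument, not what was polished.
(c) Entailed — the original entails any weakening of itself; this just drops 'just after sunrise' and generalizes the agent.
(d) Not entailed — Tomas buttered the soup, not the bucket; the bucket belongs to the holding event.
(e) Entailed — 'Tomas melted the butter' is causative; it entails the inchoative 'the butter melted'.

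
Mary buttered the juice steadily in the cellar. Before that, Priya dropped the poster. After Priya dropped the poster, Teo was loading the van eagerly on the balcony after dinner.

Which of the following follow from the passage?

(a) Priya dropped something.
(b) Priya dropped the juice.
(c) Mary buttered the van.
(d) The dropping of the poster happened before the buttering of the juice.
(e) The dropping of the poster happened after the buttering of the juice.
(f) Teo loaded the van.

(a), (d)

(a) Entailed — generalizing the patient leaves a sub-description the original still satisfies.
(b) Not entailed — Priya dropped the poster, not the juice; the juice belongs to the buttering event.
(c) Not entailed — Mary buttered the juice, not the van; the van belongs to the loading event.
(d) Entailed — the narrative places the dropping before the buttering.
(e) Not entailed — the narrative places the dropping before the buttering, not after.
(f) Not entailed — 'was loading' is progressive on an accomplishment; it does not entail the completed 'loaded'.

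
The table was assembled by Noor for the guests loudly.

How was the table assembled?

'loudly' marks the manner of the assembling event.

loudly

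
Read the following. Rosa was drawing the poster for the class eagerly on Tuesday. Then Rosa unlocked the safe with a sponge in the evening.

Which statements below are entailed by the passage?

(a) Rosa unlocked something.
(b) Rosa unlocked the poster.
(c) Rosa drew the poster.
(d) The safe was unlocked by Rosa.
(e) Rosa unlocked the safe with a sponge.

(a) Entailed — this follows by dropping conjuncts from the unlocking event's description.
(b) Not entailed — Rosa unlocked the safe, not the poster; the poster belongs to the drawing event.
(c) Not entailed — 'was drawing' is progressive on an accomplishment; it does not entail the completed 'drew'.
(d) Entailed — this follows by dropping conjuncts from the unlocking event's description.
(e) Entailed — every conjunct here is already in the original unlocking event.

(a), (d), (e)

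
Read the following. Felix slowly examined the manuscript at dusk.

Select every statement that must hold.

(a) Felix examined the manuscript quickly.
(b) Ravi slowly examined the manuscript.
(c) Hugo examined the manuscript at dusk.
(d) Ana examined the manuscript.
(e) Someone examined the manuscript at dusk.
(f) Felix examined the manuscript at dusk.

(a) Not entailed — 'quickly' adds a manner not in (and inconsistent with) the original.
(b) Not entailed — the passage has Felix examining the manuscript, not Ravi.
(c) Not entailed — the passage has Felix examining the manuscript, not Hugo.
(d) Not entailed — the passage has Felix examining the manuscript, not Ana.
(e) Entailed — dropping 'slowly' and generalizing the agent leaves a sub-description the original still satisfies.
(f) Entailed — the original entails any weakening of itself; this just drops 'slowly'.

(e), (f)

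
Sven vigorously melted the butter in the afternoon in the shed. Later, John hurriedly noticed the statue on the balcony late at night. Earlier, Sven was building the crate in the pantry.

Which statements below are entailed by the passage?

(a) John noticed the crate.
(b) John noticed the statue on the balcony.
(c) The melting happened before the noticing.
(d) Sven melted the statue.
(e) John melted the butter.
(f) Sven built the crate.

(b), (c)

(a) Not entailed — John noticed the statue, not the crate; the crate belongs to the building event.
(b) Entailed — dropping 'hurriedly', 'late at night' leaves a sub-description the original still satisfies.
(c) Entailed — the narrative places the melting before the noticing.
(d) Not entailed — Sven melted the butter, not the statue; the statue belongs to the noticing event.
(e) Not entailed — the passage has Sven melting the butter, not John.
(f) Not entailed — 'was building' is progressive on an accomplishment; it does not entail the completed 'built'.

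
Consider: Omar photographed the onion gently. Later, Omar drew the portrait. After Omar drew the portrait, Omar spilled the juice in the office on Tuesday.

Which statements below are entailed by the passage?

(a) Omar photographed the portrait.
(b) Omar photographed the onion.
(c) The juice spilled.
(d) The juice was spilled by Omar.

(b), (c), (d)

(a) Not entailed — Omar photographed the onion, not the portrait; the portrait belongs to the drawing event.
(b) Entailed — the original entails any weakening of itself; this just drops 'gently'.
(c) Entailed — 'Omar spilled the juice' is causative; it entails the inchoative 'the juice spilled'.
(d) Entailed — every conjunct here is already in the original spilling event.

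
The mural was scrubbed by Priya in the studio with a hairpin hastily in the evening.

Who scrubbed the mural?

'Priya' marks the agent of the scrubbing event.

Priya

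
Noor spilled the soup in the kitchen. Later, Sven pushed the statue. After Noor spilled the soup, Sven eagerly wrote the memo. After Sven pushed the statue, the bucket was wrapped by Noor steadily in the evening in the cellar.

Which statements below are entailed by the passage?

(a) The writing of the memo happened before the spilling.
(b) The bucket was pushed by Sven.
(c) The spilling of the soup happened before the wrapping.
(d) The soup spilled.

(a) Not entailed — the narrative places the spilling before the writing, not after.
(b) Not entailed — Sven pushed the statue, not the bucket; the bucket belongs to the wrapping event.
(c) Entailed — the narrative places the spilling before the wrapping.
(d) Entailed — 'Noor spilled the soup' is causative; it entails the inchoative 'the soup spilled'.

(c), (d)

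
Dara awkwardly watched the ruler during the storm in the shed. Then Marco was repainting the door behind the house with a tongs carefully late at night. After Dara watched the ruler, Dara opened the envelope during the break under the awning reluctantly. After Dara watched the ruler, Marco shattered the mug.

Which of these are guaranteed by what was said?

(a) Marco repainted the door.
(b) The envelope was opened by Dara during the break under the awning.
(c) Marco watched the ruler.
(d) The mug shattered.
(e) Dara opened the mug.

(b), (d)

(a) Not entailed — 'was repainting' is progressive on an accomplishment; it does not entail the completed 'repainted'.
(b) Entailed — the original entails any weakening of itself; this just drops 'reluctantly'.
(c) Not entailed — the passage has Dara watching the ruler, not Marco.
(d) Entailed — 'Marco shattered the mug' is causative; it entails the inchoative 'the mug shattered'.
(e) Not entailed — Dara opened the envelope, not the mug; the mug belongs to the shattering event.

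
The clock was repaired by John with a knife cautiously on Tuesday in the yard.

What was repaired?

'the clock' marks the patient of the repairing event.

the clock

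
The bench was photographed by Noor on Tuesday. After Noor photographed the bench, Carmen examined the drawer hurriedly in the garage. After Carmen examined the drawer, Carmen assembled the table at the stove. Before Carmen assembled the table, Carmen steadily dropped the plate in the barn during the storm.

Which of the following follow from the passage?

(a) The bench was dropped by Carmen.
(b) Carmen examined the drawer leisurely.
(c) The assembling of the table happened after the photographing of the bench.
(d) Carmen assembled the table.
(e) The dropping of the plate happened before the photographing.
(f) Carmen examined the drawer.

(a) Not entailed — Carmen dropped the plate, not the bench; the bench belongs to the photographing event.
(b) Not entailed — 'leisurely' adds a manner not in (and inconsistent with) the original.
(c) Entailed — the narrative places the photographing before the assembling.
(d) Entailed — this follows by dropping conjuncts from the assembling event's description.
(e) Not entailed — the narrative doesn't order the dropping relative to the photographing.
(f) Entailed — this follows by dropping conjuncts from the examining event's description.

(c), (d), (f)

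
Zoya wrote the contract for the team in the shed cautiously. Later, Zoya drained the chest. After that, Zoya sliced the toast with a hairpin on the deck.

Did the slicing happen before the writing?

The narrative orders the writing before the slicing.

no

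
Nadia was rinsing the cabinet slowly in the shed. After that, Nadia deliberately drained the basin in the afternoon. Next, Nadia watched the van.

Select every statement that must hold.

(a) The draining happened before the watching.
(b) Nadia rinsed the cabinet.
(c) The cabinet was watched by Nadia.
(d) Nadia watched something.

(a) Entailed — the narrative places the draining before the watching.
(b) Entailed — 'rinse' is an activity; 'was rinsing' entails that some rinsing happened, so 'rinsed' holds.
(c) Not entailed — Nadia watched the van, not the cabinet; the cabinet belongs to the rinsing event.
(d) Entailed — this follows by dropping conjuncts from the watching event's description.

(a), (b), (d)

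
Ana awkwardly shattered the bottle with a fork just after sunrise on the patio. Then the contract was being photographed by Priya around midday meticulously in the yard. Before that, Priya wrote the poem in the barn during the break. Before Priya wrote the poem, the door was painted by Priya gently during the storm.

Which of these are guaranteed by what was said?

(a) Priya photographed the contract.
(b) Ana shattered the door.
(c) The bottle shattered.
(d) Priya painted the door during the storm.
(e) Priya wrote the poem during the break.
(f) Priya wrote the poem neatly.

(a) Not entailed — 'was photographing' is progressive on an accomplishment; it does not entail the completed 'photographed'.
(b) Not entailed — Ana shattered the bottle, not the door; the door belongs to the painting event.
(c) Entailed — 'Ana shattered the bottle' is causative; it entails the inchoative 'the bottle shattered'.
(d) Entailed — dropping 'gently' leaves a sub-description the original still satisfies.
(e) Entailed — this follows by dropping conjuncts from the writing event's description.
(f) Not entailed — 'neatly' adds information not in the original event.

(c), (d), (e)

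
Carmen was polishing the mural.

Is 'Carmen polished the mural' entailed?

yes

'polish' is atelic; if Carmen was polishing the mural, then Carmen polished the mural (for some time).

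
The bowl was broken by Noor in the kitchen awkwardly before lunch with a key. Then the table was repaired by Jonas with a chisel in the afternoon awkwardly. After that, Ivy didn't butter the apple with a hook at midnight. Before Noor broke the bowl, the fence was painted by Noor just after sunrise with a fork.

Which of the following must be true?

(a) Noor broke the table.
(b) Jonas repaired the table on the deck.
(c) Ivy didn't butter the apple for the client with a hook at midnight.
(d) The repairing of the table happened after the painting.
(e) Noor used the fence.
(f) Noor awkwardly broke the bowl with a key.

(c), (d), (f)

(a) Not entailed — Noor broke the bowl, not the table; the table belongs to the repairing event.
(b) Not entailed — 'on the deck' adds information not in the original event.
(c) Entailed — under negation, adding a further restriction is entailed: if no such buttering event occurred, none occurred for the client either.
(d) Entailed — the narrative places the painting before the repairing.
(e) Not entailed — the fence is the patient, not an instrument — Noor used a fork.
(f) Entailed — this follows by dropping conjuncts from the breaking event's description.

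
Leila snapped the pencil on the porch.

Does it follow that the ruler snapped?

Nothing is said about any ruler; only the pencil is affected.

no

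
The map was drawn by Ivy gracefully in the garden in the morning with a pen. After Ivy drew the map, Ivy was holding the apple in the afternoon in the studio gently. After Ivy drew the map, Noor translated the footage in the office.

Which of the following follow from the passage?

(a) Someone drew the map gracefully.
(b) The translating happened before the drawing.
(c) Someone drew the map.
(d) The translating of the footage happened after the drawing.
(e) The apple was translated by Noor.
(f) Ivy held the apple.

(a) Entailed — the original entails any weakening of itself; this just drops 'with a pen', 'in the morning', 'in the garden' and generalizes the agent.
(b) Not entailed — the narrative places the drawing before the translating, not after.
(c) Entailed — every conjunct here is already in the original drawing event.
(d) Entailed — the narrative places the drawing before the translating.
(e) Not entailed — Noor translated the footage, not the apple; the apple belongs to the holding event.
(f) Entailed — 'hold' is an activity; 'was holding' entails that some holding happened, so 'held' holds.

(a), (c), (d), (f)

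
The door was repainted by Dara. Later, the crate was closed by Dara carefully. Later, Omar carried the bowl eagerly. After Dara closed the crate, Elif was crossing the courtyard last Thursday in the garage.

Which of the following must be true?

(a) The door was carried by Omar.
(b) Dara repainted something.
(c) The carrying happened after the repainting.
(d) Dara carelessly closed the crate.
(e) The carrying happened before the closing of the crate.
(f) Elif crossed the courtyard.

(a) Not entailed — Omar carried the bowl, not the door; the door belongs to the repainting event.
(b) Entailed — this follows by dropping conjuncts from the repainting event's description.
(c) Entailed — the narrative places the repainting before the carrying.
(d) Not entailed — 'carelessly' adds a manner not in (and inconsistent with) the original.
(e) Not entailed — the narrative places the closing before the carrying, not after.
(f) Not entailed — 'was crossing' is progressive on an accomplishment; it does not entail the completed 'crossed'.

(b), (c)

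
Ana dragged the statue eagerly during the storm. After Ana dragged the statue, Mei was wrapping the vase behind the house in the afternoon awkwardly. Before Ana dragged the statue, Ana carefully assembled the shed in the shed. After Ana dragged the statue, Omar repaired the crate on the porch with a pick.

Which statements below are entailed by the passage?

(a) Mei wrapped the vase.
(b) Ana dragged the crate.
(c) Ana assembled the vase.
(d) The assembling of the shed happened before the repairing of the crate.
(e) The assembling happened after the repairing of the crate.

(d)

(a) Not entailed — 'was wrapping' is progressive on an accomplishment; it does not entail the completed 'wrapped'.
(b) Not entailed — Ana dragged the statue, not the crate; the crate belongs to the repairing event.
(c) Not entailed — Ana assembled the shed, not the vase; the vase belongs to the wrapping event.
(d) Entailed — the narrative places the assembling before the repairing.
(e) Not entailed — the narrative places the assembling before the repairing, not after.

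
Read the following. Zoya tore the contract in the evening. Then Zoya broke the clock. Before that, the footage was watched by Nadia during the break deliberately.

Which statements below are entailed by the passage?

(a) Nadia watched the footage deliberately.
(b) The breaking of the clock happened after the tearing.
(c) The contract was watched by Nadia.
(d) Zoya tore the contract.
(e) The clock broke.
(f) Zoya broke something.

(a) Entailed — every conjunct here is already in the original watching event.
(b) Entailed — the narrative places the tearing before the breaking.
(c) Not entailed — Nadia watched the footage, not the contract; the contract belongs to the tearing event.
(d) Entailed — this follows by dropping conjuncts from the tearing event's description.
(e) Entailed — 'Zoya broke the clock' is causative; it entails the inchoative 'the clock broke'.
(f) Entailed — generalizing the patient leaves a sub-description the original still satisfies.

(a), (b), (d), (e), (f)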